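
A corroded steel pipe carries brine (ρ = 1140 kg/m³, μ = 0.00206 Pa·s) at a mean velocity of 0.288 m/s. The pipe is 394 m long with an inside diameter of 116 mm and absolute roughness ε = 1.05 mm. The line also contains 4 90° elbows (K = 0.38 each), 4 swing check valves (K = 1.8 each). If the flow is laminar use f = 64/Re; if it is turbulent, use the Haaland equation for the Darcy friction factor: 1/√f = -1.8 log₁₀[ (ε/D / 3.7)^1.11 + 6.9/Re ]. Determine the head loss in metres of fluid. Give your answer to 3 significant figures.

Reynolds number Re = ρVD/μ = 1140 · 0.288 · 0.116 / 0.00206 = 1.849e+04.
Re > 4000 → turbulent. Relative roughness ε/D = 0.00105/0.116 = 0.00905. Haaland: 1/√f = -1.8 log₁₀[(0.00905/3.7)^1.11 + 6.9/1.849e+04] = -1.8 log₁₀[0.00126 + 0.000373] = 5.015, so f = 0.03976.
Total minor-loss coefficient ΣK = 4·0.38 + 4·1.8 = 8.72.
ΔP = [f·L/D + ΣK]·(ρV²/2) = [0.03976·394/0.116 + 8.72]·(1140·0.288²/2) = [135 + 8.72]·47.28 = 6796 Pa.
Head loss h_f = ΔP/(ρg) = 6796/(1140·9.81) = 0.608 m.

h_f ≈ 0.608 m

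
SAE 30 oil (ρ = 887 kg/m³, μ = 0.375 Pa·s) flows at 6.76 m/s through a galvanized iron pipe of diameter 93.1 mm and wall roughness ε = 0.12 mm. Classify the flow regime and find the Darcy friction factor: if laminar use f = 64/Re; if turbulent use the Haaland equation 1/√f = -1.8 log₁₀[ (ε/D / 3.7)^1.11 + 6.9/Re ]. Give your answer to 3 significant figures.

f ≈ 0.0430

Re = ρVD/μ = 887·6.76·0.0931/0.375 = 1489.
Re < 2300 → laminar, so f = 64/Re = 0.04299 (roughness is irrelevant in laminar flow).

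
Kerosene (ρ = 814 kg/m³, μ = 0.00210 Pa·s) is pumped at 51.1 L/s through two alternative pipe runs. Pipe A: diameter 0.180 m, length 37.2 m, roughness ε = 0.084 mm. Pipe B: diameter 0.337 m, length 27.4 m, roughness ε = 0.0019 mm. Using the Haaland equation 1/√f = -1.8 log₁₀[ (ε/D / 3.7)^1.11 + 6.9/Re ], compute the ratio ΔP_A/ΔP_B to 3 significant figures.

Pipe A: V = Q/A = 0.0511/0.02545 = 2.008 m/s; Re = 1.401e+05; ε/D = 0.000467; Haaland → f = 0.01913; ΔP_A = f(L/D)(ρV²/2) = 6489 Pa.
Pipe B: V = Q/A = 0.0511/0.0892 = 0.5729 m/s; Re = 7.484e+04; ε/D = 5.64e-06; Haaland → f = 0.01897; ΔP_B = f(L/D)(ρV²/2) = 206 Pa.
ΔP_A/ΔP_B = 6489/206 = 31.5.

ΔP_A/ΔP_B ≈ 31.5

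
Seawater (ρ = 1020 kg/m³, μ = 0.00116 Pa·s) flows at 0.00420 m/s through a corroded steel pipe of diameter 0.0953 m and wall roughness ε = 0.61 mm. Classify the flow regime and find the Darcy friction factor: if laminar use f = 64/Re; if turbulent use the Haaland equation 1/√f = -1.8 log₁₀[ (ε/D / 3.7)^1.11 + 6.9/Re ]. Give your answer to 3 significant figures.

Re = ρVD/μ = 1020·0.0042·0.0953/0.00116 = 352.
Re < 2300 → laminar, so f = 64/Re = 0.1818 (roughness is irrelevant in laminar flow).

f ≈ 0.182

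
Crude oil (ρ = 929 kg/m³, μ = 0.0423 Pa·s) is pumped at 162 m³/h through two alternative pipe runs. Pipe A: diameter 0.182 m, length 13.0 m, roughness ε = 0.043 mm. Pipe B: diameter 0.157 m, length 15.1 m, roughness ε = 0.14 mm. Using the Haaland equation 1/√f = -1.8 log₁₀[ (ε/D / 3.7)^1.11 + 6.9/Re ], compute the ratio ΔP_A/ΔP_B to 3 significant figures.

ΔP_A/ΔP_B ≈ 0.419

Pipe A: V = Q/A = 0.045/0.02602 = 1.73 m/s; Re = 6914; ε/D = 0.000236; Haaland → f = 0.03449; ΔP_A = f(L/D)(ρV²/2) = 3424 Pa.
Pipe B: V = Q/A = 0.045/0.01936 = 2.324 m/s; Re = 8015; ε/D = 0.000892; Haaland → f = 0.03386; ΔP_B = f(L/D)(ρV²/2) = 8174 Pa.
ΔP_A/ΔP_B = 3424/8174 = 0.419.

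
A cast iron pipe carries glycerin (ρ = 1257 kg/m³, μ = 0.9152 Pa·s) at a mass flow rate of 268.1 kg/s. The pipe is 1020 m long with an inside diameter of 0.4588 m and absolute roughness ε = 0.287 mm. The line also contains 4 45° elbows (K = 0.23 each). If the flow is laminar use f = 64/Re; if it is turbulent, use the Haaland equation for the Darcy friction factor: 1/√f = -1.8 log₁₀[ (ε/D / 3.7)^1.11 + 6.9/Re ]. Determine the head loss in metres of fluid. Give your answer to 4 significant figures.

A = πD²/4 = π(0.4588)²/4 = 0.1653 m²; mean velocity V = ṁ/(ρA) = 268.1/(1257 · 0.1653) = 1.29 m/s.
Reynolds number Re = ρVD/μ = 1257 · 1.29 · 0.4588 / 0.915 = 813.
Re < 2300 → laminar flow, so f = 64/Re = 64/813 = 0.07872 (the turbulent correlation is not needed).
Total minor-loss coefficient ΣK = 4·0.23 = 0.92.
ΔP = [f·L/D + ΣK]·(ρV²/2) = [0.07872·1020/0.4588 + 0.92]·(1257·1.29²/2) = [175 + 0.92]·1046 = 1.84e+05 Pa.
Head loss h_f = ΔP/(ρg) = 1.84e+05/(1257·9.81) = 14.93 m.

h_f ≈ 14.93 m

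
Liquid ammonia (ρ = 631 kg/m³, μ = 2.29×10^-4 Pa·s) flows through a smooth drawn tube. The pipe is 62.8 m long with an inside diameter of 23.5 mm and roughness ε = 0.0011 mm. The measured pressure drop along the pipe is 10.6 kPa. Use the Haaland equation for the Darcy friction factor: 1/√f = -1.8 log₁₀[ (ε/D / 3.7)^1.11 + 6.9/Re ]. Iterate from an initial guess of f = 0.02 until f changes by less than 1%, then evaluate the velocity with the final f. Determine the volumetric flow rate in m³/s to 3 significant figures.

Q ≈ 3.37×10^-4 m³/s

Rearranging Darcy-Weisbach: V = √(2·ΔP·D/(f·L·ρ)). With ε/D = 1.1e-06/0.0235 = 4.68e-05, iterate starting from f = 0.02:
  f = 0.02 → V = √(2·1.06e+04·0.0235/(0.02·62.8·631)) = 0.7929 m/s; Re = ρVD/μ = 5.134e+04; f → 0.02072
  f = 0.02072 → V = 0.779 m/s; Re = 5.045e+04; f → 0.0208
Converged (Δf/f < 1%). With the final f = 0.0208: V = √(2·1.06e+04·0.0235/(0.0208·62.8·631)) = 0.7775 m/s.
Q = V·A = 0.7775·(π/4·0.0235²) = 0.0003372 m³/s = 3.37×10^-4 m³/s.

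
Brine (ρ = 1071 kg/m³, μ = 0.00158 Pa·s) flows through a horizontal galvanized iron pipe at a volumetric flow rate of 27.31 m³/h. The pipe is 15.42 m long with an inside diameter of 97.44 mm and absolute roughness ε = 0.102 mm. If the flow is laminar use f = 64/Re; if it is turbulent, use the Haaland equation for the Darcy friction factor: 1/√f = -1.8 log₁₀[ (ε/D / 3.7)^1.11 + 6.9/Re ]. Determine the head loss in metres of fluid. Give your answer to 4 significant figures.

Q = 27.31 m³/h = 27.31/3600 = 0.007586 m³/s.
Cross-sectional area A = πD²/4 = π(0.09744)²/4 = 0.007457 m²; mean velocity V = Q/A = 0.007586/0.007457 = 1.017 m/s.
Reynolds number Re = ρVD/μ = 1071 · 1.017 · 0.09744 / 0.00158 = 6.719e+04.
Re > 4000 → turbulent. Relative roughness ε/D = 0.000102/0.09744 = 0.00105. Haaland: 1/√f = -1.8 log₁₀[(0.00105/3.7)^1.11 + 6.9/6.719e+04] = -1.8 log₁₀[0.000115 + 0.000103] = 6.591, so f = 0.02302.
Darcy-Weisbach: ΔP = f(L/D)(ρV²/2) = 0.02302·(15.42/0.09744)·(1071·1.017²/2) = 0.02302·158.3·554.2 = 2019 Pa.
Head loss h_f = ΔP/(ρg) = 2019/(1071·9.81) = 0.1921 m.

h_f ≈ 0.1921 m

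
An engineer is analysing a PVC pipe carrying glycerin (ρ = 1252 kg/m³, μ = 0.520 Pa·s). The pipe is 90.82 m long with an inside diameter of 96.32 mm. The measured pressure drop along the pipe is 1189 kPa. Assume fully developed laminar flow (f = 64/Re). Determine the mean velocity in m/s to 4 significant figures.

V ≈ 7.299 m/s

For laminar flow, f = 64/Re with Re = ρVD/μ, so Darcy-Weisbach reduces to ΔP = 32μLV/D². Solving for V: V = ΔP·D²/(32μL) = 1.189e+06·(0.09632)²/(32·0.52·90.82) = 7.299 m/s.
Check: Re = ρVD/μ = 1252·7.299·0.09632/0.52 = 1693 < 2300, so the laminar assumption holds.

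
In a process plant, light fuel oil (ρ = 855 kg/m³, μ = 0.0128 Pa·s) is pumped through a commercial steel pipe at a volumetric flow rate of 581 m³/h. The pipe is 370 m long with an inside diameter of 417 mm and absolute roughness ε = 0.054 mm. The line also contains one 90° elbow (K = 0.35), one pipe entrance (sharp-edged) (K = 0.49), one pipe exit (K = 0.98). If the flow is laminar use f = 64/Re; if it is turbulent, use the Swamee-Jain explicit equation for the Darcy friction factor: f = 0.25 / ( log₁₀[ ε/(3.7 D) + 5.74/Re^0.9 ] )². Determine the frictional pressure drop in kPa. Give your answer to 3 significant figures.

ΔP ≈ 13.4 kPa

Q = 581 m³/h = 581/3600 = 0.1614 m³/s.
Cross-sectional area A = πD²/4 = π(0.417)²/4 = 0.1366 m²; mean velocity V = Q/A = 0.1614/0.1366 = 1.182 m/s.
Reynolds number Re = ρVD/μ = 855 · 1.182 · 0.417 / 0.0128 = 3.292e+04.
Re > 4000 → turbulent. Relative roughness ε/D = 5.4e-05/0.417 = 0.000129. Swamee-Jain: f = 0.25/(log₁₀[0.000129/3.7 + 5.74/3.292e+04^0.9])² = 0.25/(log₁₀[3.5e-05 + 0.000493])² = 0.25/(-3.277)² = 0.02328.
Total minor-loss coefficient ΣK = 1·0.35 + 1·0.49 + 1·0.98 = 1.82.
ΔP = [f·L/D + ΣK]·(ρV²/2) = [0.02328·370/0.417 + 1.82]·(855·1.182²/2) = [20.66 + 1.82]·597 = 1.342e+04 Pa.
ΔP = 1.342e+04 Pa = 13.4 kPa.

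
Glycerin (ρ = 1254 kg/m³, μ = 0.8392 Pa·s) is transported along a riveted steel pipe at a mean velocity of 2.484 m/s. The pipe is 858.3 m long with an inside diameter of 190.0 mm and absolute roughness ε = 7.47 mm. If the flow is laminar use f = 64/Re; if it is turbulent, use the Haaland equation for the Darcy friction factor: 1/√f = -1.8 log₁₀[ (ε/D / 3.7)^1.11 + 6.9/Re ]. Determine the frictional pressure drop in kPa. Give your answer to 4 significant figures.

Reynolds number Re = ρVD/μ = 1254 · 2.484 · 0.19 / 0.839 = 705.2.
Re < 2300 → laminar flow, so f = 64/Re = 64/705.2 = 0.09075 (the turbulent correlation is not needed).
Darcy-Weisbach: ΔP = f(L/D)(ρV²/2) = 0.09075·(858.3/0.19)·(1254·2.484²/2) = 0.09075·4517·3869 = 1.586e+06 Pa.
ΔP = 1.586e+06 Pa = 1586 kPa.

ΔP ≈ 1586 kPa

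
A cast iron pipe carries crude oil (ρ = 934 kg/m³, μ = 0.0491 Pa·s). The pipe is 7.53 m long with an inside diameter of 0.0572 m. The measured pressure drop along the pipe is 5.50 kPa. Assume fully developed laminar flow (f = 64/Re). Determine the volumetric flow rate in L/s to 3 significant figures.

Q ≈ 3.91 L/s

For laminar flow, f = 64/Re with Re = ρVD/μ, so Darcy-Weisbach reduces to ΔP = 32μLV/D². Solving for V: V = ΔP·D²/(32μL) = 5500·(0.0572)²/(32·0.0491·7.53) = 1.521 m/s.
Check: Re = ρVD/μ = 934·1.521·0.0572/0.0491 = 1655 < 2300, so the laminar assumption holds.
Q = V·A = 1.521·(π/4·0.0572²) = 0.003909 m³/s = 3.91 L/s.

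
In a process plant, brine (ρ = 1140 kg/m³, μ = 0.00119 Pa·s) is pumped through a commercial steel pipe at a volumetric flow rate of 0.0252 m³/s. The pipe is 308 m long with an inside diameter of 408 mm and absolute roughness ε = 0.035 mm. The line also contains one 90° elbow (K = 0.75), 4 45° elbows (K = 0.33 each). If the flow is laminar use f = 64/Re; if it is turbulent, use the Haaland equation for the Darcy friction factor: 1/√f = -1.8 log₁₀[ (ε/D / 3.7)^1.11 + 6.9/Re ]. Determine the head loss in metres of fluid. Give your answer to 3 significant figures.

h_f ≈ 0.0314 m

Cross-sectional area A = πD²/4 = π(0.408)²/4 = 0.1307 m²; mean velocity V = Q/A = 0.0252/0.1307 = 0.1927 m/s.
Reynolds number Re = ρVD/μ = 1140 · 0.1927 · 0.408 / 0.00119 = 7.534e+04.
Re > 4000 → turbulent. Relative roughness ε/D = 3.5e-05/0.408 = 8.58e-05. Haaland: 1/√f = -1.8 log₁₀[(8.58e-05/3.7)^1.11 + 6.9/7.534e+04] = -1.8 log₁₀[7.17e-06 + 9.16e-05] = 7.21, so f = 0.01924.
Total minor-loss coefficient ΣK = 1·0.75 + 4·0.33 = 2.07.
ΔP = [f·L/D + ΣK]·(ρV²/2) = [0.01924·308/0.408 + 2.07]·(1140·0.1927²/2) = [14.52 + 2.07]·21.18 = 351.4 Pa.
Head loss h_f = ΔP/(ρg) = 351.4/(1140·9.81) = 0.0314 m.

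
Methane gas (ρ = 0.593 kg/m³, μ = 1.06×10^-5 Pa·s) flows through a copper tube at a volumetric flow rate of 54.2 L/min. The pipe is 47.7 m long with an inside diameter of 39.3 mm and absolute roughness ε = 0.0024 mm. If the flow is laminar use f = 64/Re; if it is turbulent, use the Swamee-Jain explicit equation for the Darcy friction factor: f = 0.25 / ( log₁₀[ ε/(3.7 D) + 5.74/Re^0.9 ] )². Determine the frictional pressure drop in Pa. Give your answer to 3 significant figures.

Q = 54.2 L/min = 54.2/60000 = 0.0009033 m³/s.
Cross-sectional area A = πD²/4 = π(0.0393)²/4 = 0.001213 m²; mean velocity V = Q/A = 0.0009033/0.001213 = 0.7447 m/s.
Reynolds number Re = ρVD/μ = 0.593 · 0.7447 · 0.0393 / 1.06e-05 = 1637.
Re < 2300 → laminar flow, so f = 64/Re = 64/1637 = 0.03909 (the turbulent correlation is not needed).
Darcy-Weisbach: ΔP = f(L/D)(ρV²/2) = 0.03909·(47.7/0.0393)·(0.593·0.7447²/2) = 0.03909·1214·0.1644 = 7.801 Pa.

ΔP ≈ 7.80 Pa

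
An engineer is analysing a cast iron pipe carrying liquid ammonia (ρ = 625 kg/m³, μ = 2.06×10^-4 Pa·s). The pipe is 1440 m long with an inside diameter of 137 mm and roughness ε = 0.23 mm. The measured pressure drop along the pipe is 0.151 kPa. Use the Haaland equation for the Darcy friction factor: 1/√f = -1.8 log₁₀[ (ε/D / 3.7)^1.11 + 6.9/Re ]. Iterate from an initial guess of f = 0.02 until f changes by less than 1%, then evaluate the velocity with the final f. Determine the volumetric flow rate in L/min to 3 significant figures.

Q ≈ 34.6 L/min

Rearranging Darcy-Weisbach: V = √(2·ΔP·D/(f·L·ρ)). With ε/D = 0.00023/0.137 = 0.00168, iterate starting from f = 0.02:
  f = 0.02 → V = √(2·151·0.137/(0.02·1440·625)) = 0.04794 m/s; Re = ρVD/μ = 1.993e+04; f → 0.02892
  f = 0.02892 → V = 0.03987 m/s; Re = 1.657e+04; f → 0.02988
  f = 0.02988 → V = 0.03923 m/s; Re = 1.63e+04; f → 0.02997
Converged (Δf/f < 1%). With the final f = 0.02997: V = √(2·151·0.137/(0.02997·1440·625)) = 0.03917 m/s.
Q = V·A = 0.03917·(π/4·0.137²) = 0.0005774 m³/s = 34.6 L/min.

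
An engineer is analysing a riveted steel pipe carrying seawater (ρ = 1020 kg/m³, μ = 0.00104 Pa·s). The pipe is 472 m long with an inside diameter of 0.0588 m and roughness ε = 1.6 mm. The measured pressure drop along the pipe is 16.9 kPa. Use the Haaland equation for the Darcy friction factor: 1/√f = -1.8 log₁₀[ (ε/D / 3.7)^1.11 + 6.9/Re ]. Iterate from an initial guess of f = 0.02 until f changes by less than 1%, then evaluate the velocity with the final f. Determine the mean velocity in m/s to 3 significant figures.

V ≈ 0.269 m/s

Rearranging Darcy-Weisbach: V = √(2·ΔP·D/(f·L·ρ)). With ε/D = 0.0016/0.0588 = 0.0272, iterate starting from f = 0.02:
  f = 0.02 → V = √(2·1.69e+04·0.0588/(0.02·472·1020)) = 0.4543 m/s; Re = ρVD/μ = 2.62e+04; f → 0.05626
  f = 0.05626 → V = 0.2709 m/s; Re = 1.562e+04; f → 0.05707
  f = 0.05707 → V = 0.2689 m/s; Re = 1.551e+04; f → 0.05709
Converged (Δf/f < 1%). With the final f = 0.05709: V = √(2·1.69e+04·0.0588/(0.05709·472·1020)) = 0.2689 m/s.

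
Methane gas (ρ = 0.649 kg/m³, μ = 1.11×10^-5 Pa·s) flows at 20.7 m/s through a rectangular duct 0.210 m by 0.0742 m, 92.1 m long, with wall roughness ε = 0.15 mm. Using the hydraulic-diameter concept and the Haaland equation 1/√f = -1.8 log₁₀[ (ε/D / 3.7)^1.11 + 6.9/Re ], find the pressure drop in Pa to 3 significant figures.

Hydraulic diameter D_h = 4A/P = 4·(0.21·0.0742)/(2·(0.21+0.0742)) = 0.06233/0.5684 = 0.1097 m.
Re = ρVD_h/μ = 0.649·20.7·0.1097/1.11e-05 = 1.327e+05.
ε/D_h = 0.00015/0.1097 = 0.00137; Haaland gives 1/√f = -1.8 log₁₀[0.000155+5.2e-05] = 6.631, so f = 0.02274.
ΔP = f(L/D_h)(ρV²/2) = 0.02274·92.1/0.1097·139 = 2656 Pa.

ΔP ≈ 2660 Pa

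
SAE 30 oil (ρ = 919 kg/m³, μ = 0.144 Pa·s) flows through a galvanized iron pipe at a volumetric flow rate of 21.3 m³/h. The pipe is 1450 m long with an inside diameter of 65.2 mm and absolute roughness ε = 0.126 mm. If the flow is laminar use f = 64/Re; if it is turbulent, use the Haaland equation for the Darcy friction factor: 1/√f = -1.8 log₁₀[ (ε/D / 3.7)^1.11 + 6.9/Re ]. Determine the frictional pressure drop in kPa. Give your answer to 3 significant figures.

ΔP ≈ 2790 kPa

Q = 21.3 m³/h = 21.3/3600 = 0.005917 m³/s.
Cross-sectional area A = πD²/4 = π(0.0652)²/4 = 0.003339 m²; mean velocity V = Q/A = 0.005917/0.003339 = 1.772 m/s.
Reynolds number Re = ρVD/μ = 919 · 1.772 · 0.0652 / 0.144 = 737.4.
Re < 2300 → laminar flow, so f = 64/Re = 64/737.4 = 0.08679 (the turbulent correlation is not needed).
Darcy-Weisbach: ΔP = f(L/D)(ρV²/2) = 0.08679·(1450/0.0652)·(919·1.772²/2) = 0.08679·2.224e+04·1443 = 2.785e+06 Pa.
ΔP = 2.785e+06 Pa = 2790 kPa.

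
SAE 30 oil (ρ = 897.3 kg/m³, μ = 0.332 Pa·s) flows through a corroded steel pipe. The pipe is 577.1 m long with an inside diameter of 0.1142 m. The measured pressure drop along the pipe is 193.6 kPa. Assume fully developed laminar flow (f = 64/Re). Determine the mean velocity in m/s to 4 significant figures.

V ≈ 0.4118 m/s

For laminar flow, f = 64/Re with Re = ρVD/μ, so Darcy-Weisbach reduces to ΔP = 32μLV/D². Solving for V: V = ΔP·D²/(32μL) = 1.936e+05·(0.1142)²/(32·0.332·577.1) = 0.4118 m/s.
Check: Re = ρVD/μ = 897.3·0.4118·0.1142/0.332 = 127.1 < 2300, so the laminar assumption holds.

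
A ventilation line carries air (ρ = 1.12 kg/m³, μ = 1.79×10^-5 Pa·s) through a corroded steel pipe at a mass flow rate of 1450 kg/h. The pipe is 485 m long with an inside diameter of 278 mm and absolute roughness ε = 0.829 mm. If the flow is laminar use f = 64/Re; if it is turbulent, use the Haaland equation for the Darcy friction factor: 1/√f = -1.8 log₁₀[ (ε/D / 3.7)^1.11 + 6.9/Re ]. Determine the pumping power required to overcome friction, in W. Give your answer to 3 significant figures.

ṁ = 1450 kg/h = 1450/3600 = 0.4028 kg/s.
A = πD²/4 = π(0.278)²/4 = 0.0607 m²; mean velocity V = ṁ/(ρA) = 0.4028/(1.12 · 0.0607) = 5.925 m/s.
Reynolds number Re = ρVD/μ = 1.12 · 5.925 · 0.278 / 1.79e-05 = 1.031e+05.
Re > 4000 → turbulent. Relative roughness ε/D = 0.000829/0.278 = 0.00298. Haaland: 1/√f = -1.8 log₁₀[(0.00298/3.7)^1.11 + 6.9/1.031e+05] = -1.8 log₁₀[0.000368 + 6.7e-05] = 6.051, so f = 0.02732.
Darcy-Weisbach: ΔP = f(L/D)(ρV²/2) = 0.02732·(485/0.278)·(1.12·5.925²/2) = 0.02732·1745·19.66 = 936.8 Pa.
Q = ṁ/ρ = 0.4028/1.12 = 0.3596 m³/s.
Pumping power P = QΔP = 0.3596·936.8 = 336.9 W = 337 W.

P ≈ 337 W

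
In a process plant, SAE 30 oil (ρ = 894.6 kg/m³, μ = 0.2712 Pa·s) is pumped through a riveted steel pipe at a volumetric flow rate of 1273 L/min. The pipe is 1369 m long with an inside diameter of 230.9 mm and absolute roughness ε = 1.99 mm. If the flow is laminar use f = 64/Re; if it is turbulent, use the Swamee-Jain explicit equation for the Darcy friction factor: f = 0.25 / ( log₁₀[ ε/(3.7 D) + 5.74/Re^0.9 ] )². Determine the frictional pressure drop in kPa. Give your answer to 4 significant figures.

Q = 1273 L/min = 1273/60000 = 0.02122 m³/s.
Cross-sectional area A = πD²/4 = π(0.2309)²/4 = 0.04187 m²; mean velocity V = Q/A = 0.02122/0.04187 = 0.5067 m/s.
Reynolds number Re = ρVD/μ = 894.6 · 0.5067 · 0.2309 / 0.271 = 385.9.
Re < 2300 → laminar flow, so f = 64/Re = 64/385.9 = 0.1658 (the turbulent correlation is not needed).
Darcy-Weisbach: ΔP = f(L/D)(ρV²/2) = 0.1658·(1369/0.2309)·(894.6·0.5067²/2) = 0.1658·5929·114.8 = 1.129e+05 Pa.
ΔP = 1.129e+05 Pa = 112.9 kPa.

ΔP ≈ 112.9 kPa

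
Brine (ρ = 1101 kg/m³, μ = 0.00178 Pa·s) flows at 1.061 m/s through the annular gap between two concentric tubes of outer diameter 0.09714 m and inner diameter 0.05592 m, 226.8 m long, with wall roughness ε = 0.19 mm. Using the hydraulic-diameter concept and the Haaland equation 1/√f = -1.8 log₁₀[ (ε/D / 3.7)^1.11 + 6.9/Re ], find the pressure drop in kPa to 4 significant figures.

Hydraulic diameter D_h = 4A/P = D_o - D_i = 0.09714 - 0.05592 = 0.04122 m.
Re = ρVD_h/μ = 1101·1.061·0.04122/0.00178 = 2.705e+04.
ε/D_h = 0.00019/0.04122 = 0.00461; Haaland gives 1/√f = -1.8 log₁₀[0.000597+0.000255] = 5.525, so f = 0.03276.
ΔP = f(L/D_h)(ρV²/2) = 0.03276·226.8/0.04122·619.7 = 1.117e+05 Pa.
ΔP = 111.7 kPa.

ΔP ≈ 111.7 kPa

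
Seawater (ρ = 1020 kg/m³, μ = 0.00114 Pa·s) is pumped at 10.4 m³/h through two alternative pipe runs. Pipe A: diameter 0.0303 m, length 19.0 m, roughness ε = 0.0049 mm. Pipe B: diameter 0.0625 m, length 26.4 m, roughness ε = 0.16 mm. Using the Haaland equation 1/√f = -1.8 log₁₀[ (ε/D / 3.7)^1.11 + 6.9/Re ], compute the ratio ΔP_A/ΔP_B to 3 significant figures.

Pipe A: V = Q/A = 0.002889/0.0007211 = 4.006 m/s; Re = 1.086e+05; ε/D = 0.000162; Haaland → f = 0.01829; ΔP_A = f(L/D)(ρV²/2) = 9.389e+04 Pa.
Pipe B: V = Q/A = 0.002889/0.003068 = 0.9416 m/s; Re = 5.266e+04; ε/D = 0.00256; Haaland → f = 0.02742; ΔP_B = f(L/D)(ρV²/2) = 5238 Pa.
ΔP_A/ΔP_B = 9.389e+04/5238 = 17.9.

ΔP_A/ΔP_B ≈ 17.9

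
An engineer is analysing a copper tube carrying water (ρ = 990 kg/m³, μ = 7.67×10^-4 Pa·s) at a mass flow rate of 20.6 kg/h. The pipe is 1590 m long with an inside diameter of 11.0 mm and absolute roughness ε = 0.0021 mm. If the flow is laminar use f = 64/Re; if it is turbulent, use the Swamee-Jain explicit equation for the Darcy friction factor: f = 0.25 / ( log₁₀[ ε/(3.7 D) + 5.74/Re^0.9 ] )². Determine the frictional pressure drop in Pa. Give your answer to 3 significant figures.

ΔP ≈ 19600 Pa

ṁ = 20.6 kg/h = 20.6/3600 = 0.005722 kg/s.
A = πD²/4 = π(0.011)²/4 = 9.503e-05 m²; mean velocity V = ṁ/(ρA) = 0.005722/(990 · 9.503e-05) = 0.06082 m/s.
Reynolds number Re = ρVD/μ = 990 · 0.06082 · 0.011 / 0.000767 = 863.5.
Re < 2300 → laminar flow, so f = 64/Re = 64/863.5 = 0.07411 (the turbulent correlation is not needed).
Darcy-Weisbach: ΔP = f(L/D)(ρV²/2) = 0.07411·(1590/0.011)·(990·0.06082²/2) = 0.07411·1.445e+05·1.831 = 1.962e+04 Pa.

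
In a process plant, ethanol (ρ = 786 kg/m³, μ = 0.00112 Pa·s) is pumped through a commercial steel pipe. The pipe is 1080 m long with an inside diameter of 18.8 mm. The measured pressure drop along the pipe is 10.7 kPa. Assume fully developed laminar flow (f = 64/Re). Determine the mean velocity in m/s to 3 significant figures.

For laminar flow, f = 64/Re with Re = ρVD/μ, so Darcy-Weisbach reduces to ΔP = 32μLV/D². Solving for V: V = ΔP·D²/(32μL) = 1.07e+04·(0.0188)²/(32·0.00112·1080) = 0.0977 m/s.
Check: Re = ρVD/μ = 786·0.0977·0.0188/0.00112 = 1289 < 2300, so the laminar assumption holds.

V ≈ 0.0977 m/s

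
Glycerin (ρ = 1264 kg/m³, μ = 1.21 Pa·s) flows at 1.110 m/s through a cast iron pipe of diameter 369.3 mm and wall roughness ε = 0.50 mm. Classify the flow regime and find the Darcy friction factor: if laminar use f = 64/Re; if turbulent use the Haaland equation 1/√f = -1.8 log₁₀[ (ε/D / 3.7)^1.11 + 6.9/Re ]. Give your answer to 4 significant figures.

Re = ρVD/μ = 1264·1.11·0.3693/1.21 = 428.2.
Re < 2300 → laminar, so f = 64/Re = 0.1495 (roughness is irrelevant in laminar flow).

f ≈ 0.1495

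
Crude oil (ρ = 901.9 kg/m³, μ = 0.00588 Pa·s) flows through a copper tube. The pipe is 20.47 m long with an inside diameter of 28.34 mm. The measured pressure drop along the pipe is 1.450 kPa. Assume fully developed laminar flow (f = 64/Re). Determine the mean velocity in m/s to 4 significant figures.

V ≈ 0.3024 m/s

For laminar flow, f = 64/Re with Re = ρVD/μ, so Darcy-Weisbach reduces to ΔP = 32μLV/D². Solving for V: V = ΔP·D²/(32μL) = 1450·(0.02834)²/(32·0.00588·20.47) = 0.3024 m/s.
Check: Re = ρVD/μ = 901.9·0.3024·0.02834/0.00588 = 1314 < 2300, so the laminar assumption holds.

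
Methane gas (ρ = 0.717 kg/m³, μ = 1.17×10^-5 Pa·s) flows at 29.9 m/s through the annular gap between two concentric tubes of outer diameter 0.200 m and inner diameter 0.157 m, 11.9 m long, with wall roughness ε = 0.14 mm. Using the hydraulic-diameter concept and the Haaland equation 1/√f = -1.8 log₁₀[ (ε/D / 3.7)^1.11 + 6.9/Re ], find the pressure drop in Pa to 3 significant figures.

Hydraulic diameter D_h = 4A/P = D_o - D_i = 0.2 - 0.157 = 0.043 m.
Re = ρVD_h/μ = 0.717·29.9·0.043/1.17e-05 = 7.879e+04.
ε/D_h = 0.00014/0.043 = 0.00326; Haaland gives 1/√f = -1.8 log₁₀[0.000406+8.76e-05] = 5.952, so f = 0.02823.
ΔP = f(L/D_h)(ρV²/2) = 0.02823·11.9/0.043·320.5 = 2504 Pa.

ΔP ≈ 2500 Pa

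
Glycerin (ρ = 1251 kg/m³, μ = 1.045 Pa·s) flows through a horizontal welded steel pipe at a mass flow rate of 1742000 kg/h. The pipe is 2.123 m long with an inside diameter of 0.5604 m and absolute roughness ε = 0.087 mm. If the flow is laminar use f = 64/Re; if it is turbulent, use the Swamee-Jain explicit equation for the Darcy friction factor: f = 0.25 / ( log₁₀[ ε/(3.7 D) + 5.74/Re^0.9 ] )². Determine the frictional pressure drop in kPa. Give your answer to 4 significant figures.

ṁ = 1742000 kg/h = 1742000/3600 = 483.9 kg/s.
A = πD²/4 = π(0.5604)²/4 = 0.2467 m²; mean velocity V = ṁ/(ρA) = 483.9/(1251 · 0.2467) = 1.568 m/s.
Reynolds number Re = ρVD/μ = 1251 · 1.568 · 0.5604 / 1.04 = 1052.
Re < 2300 → laminar flow, so f = 64/Re = 64/1052 = 0.06083 (the turbulent correlation is not needed).
Darcy-Weisbach: ΔP = f(L/D)(ρV²/2) = 0.06083·(2.123/0.5604)·(1251·1.568²/2) = 0.06083·3.788·1538 = 354.5 Pa.
ΔP = 354.5 Pa = 0.3545 kPa.

ΔP ≈ 0.3545 kPa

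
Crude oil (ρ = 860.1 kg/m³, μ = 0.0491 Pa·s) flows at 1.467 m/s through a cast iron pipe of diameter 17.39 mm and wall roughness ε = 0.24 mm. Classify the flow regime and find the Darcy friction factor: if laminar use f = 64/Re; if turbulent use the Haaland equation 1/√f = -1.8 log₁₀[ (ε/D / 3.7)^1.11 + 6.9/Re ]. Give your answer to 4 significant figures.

Re = ρVD/μ = 860.1·1.467·0.01739/0.0491 = 446.9.
Re < 2300 → laminar, so f = 64/Re = 0.1432 (roughness is irrelevant in laminar flow).

f ≈ 0.1432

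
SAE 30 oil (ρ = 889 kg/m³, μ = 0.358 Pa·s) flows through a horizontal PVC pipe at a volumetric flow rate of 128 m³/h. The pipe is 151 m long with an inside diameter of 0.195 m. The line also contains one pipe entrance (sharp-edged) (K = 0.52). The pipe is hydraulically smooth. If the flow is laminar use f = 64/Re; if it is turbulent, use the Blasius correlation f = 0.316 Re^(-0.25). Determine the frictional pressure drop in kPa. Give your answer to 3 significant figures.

Q = 128 m³/h = 128/3600 = 0.03556 m³/s.
Cross-sectional area A = πD²/4 = π(0.195)²/4 = 0.02986 m²; mean velocity V = Q/A = 0.03556/0.02986 = 1.191 m/s.
Reynolds number Re = ρVD/μ = 889 · 1.191 · 0.195 / 0.358 = 576.5.
Re < 2300 → laminar flow, so f = 64/Re = 64/576.5 = 0.111 (the turbulent correlation is not needed).
Total minor-loss coefficient ΣK = 1·0.52 = 0.52.
ΔP = [f·L/D + ΣK]·(ρV²/2) = [0.111·151/0.195 + 0.52]·(889·1.191²/2) = [85.96 + 0.52]·630 = 5.449e+04 Pa.
ΔP = 5.449e+04 Pa = 54.5 kPa.

ΔP ≈ 54.5 kPa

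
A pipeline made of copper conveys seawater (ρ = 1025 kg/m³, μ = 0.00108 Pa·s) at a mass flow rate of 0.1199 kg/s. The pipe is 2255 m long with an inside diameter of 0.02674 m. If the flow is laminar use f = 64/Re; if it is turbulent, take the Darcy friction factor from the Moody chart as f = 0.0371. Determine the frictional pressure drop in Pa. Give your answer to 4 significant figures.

A = πD²/4 = π(0.02674)²/4 = 0.0005616 m²; mean velocity V = ṁ/(ρA) = 0.1199/(1025 · 0.0005616) = 0.2083 m/s.
Reynolds number Re = ρVD/μ = 1025 · 0.2083 · 0.02674 / 0.00108 = 5286.
Re > 4000 → turbulent; use the Moody-chart value f = 0.0371.
Darcy-Weisbach: ΔP = f(L/D)(ρV²/2) = 0.0371·(2255/0.02674)·(1025·0.2083²/2) = 0.0371·8.433e+04·22.24 = 6.957e+04 Pa.

ΔP ≈ 69570 Pa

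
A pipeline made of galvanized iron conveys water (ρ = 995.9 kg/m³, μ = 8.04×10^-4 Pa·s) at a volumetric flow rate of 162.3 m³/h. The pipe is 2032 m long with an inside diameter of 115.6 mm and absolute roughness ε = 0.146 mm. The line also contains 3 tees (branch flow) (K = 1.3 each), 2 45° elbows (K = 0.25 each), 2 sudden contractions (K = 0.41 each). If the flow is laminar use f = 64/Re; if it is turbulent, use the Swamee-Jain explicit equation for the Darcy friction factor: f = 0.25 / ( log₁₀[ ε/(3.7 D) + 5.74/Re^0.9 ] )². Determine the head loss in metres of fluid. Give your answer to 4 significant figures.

Q = 162.3 m³/h = 162.3/3600 = 0.04508 m³/s.
Cross-sectional area A = πD²/4 = π(0.1156)²/4 = 0.0105 m²; mean velocity V = Q/A = 0.04508/0.0105 = 4.295 m/s.
Reynolds number Re = ρVD/μ = 995.9 · 4.295 · 0.1156 / 0.000804 = 6.151e+05.
Re > 4000 → turbulent. Relative roughness ε/D = 0.000146/0.1156 = 0.00126. Swamee-Jain: f = 0.25/(log₁₀[0.00126/3.7 + 5.74/6.151e+05^0.9])² = 0.25/(log₁₀[0.000341 + 3.54e-05])² = 0.25/(-3.424)² = 0.02132.
Total minor-loss coefficient ΣK = 3·1.3 + 2·0.25 + 2·0.41 = 5.22.
ΔP = [f·L/D + ΣK]·(ρV²/2) = [0.02132·2032/0.1156 + 5.22]·(995.9·4.295²/2) = [374.8 + 5.22]·9188 = 3.492e+06 Pa.
Head loss h_f = ΔP/(ρg) = 3.492e+06/(995.9·9.81) = 357.4 m.

h_f ≈ 357.4 m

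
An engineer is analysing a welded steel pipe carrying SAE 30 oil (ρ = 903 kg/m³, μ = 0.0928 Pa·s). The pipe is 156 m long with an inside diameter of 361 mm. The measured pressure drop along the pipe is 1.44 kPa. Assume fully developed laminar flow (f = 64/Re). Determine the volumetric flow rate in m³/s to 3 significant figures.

Q ≈ 0.0415 m³/s

For laminar flow, f = 64/Re with Re = ρVD/μ, so Darcy-Weisbach reduces to ΔP = 32μLV/D². Solving for V: V = ΔP·D²/(32μL) = 1440·(0.361)²/(32·0.0928·156) = 0.4051 m/s.
Check: Re = ρVD/μ = 903·0.4051·0.361/0.0928 = 1423 < 2300, so the laminar assumption holds.
Q = V·A = 0.4051·(π/4·0.361²) = 0.04146 m³/s = 0.0415 m³/s.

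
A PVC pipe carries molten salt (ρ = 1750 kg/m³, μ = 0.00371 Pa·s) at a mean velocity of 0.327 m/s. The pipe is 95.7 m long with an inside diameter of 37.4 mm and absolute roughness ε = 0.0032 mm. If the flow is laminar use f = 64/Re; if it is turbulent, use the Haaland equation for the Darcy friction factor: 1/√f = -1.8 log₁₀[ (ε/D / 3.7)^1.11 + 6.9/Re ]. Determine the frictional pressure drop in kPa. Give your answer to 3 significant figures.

Reynolds number Re = ρVD/μ = 1750 · 0.327 · 0.0374 / 0.00371 = 5769.
Re > 4000 → turbulent. Relative roughness ε/D = 3.2e-06/0.0374 = 8.56e-05. Haaland: 1/√f = -1.8 log₁₀[(8.56e-05/3.7)^1.11 + 6.9/5769] = -1.8 log₁₀[7.15e-06 + 0.0012] = 5.255, so f = 0.03621.
Darcy-Weisbach: ΔP = f(L/D)(ρV²/2) = 0.03621·(95.7/0.0374)·(1750·0.327²/2) = 0.03621·2559·93.56 = 8668 Pa.
ΔP = 8668 Pa = 8.67 kPa.

ΔP ≈ 8.67 kPa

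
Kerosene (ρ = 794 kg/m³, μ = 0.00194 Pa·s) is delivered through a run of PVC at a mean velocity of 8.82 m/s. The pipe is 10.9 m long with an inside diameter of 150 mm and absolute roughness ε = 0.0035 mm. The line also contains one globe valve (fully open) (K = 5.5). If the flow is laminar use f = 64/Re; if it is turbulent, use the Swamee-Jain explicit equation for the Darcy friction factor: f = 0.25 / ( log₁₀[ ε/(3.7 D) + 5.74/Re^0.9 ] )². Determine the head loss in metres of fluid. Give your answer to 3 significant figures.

h_f ≈ 25.6 m

Reynolds number Re = ρVD/μ = 794 · 8.82 · 0.15 / 0.00194 = 5.415e+05.
Re > 4000 → turbulent. Relative roughness ε/D = 3.5e-06/0.15 = 2.33e-05. Swamee-Jain: f = 0.25/(log₁₀[2.33e-05/3.7 + 5.74/5.415e+05^0.9])² = 0.25/(log₁₀[6.31e-06 + 3.97e-05])² = 0.25/(-4.337)² = 0.01329.
Total minor-loss coefficient ΣK = 1·5.5 = 5.5.
ΔP = [f·L/D + ΣK]·(ρV²/2) = [0.01329·10.9/0.15 + 5.5]·(794·8.82²/2) = [0.9657 + 5.5]·3.088e+04 = 1.997e+05 Pa.
Head loss h_f = ΔP/(ρg) = 1.997e+05/(794·9.81) = 25.6 m.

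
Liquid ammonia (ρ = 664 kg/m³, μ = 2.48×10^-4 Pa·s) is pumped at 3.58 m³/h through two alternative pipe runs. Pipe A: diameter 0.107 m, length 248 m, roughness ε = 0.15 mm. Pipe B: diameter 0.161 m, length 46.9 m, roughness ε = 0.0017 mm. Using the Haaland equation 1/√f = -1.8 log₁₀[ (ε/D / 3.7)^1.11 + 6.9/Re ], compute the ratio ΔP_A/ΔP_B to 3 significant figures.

ΔP_A/ΔP_B ≈ 42.2

Pipe A: V = Q/A = 0.0009944/0.008992 = 0.1106 m/s; Re = 3.168e+04; ε/D = 0.0014; Haaland → f = 0.02633; ΔP_A = f(L/D)(ρV²/2) = 247.8 Pa.
Pipe B: V = Q/A = 0.0009944/0.02036 = 0.04885 m/s; Re = 2.106e+04; ε/D = 1.06e-05; Haaland → f = 0.02543; ΔP_B = f(L/D)(ρV²/2) = 5.869 Pa.
ΔP_A/ΔP_B = 247.8/5.869 = 42.2.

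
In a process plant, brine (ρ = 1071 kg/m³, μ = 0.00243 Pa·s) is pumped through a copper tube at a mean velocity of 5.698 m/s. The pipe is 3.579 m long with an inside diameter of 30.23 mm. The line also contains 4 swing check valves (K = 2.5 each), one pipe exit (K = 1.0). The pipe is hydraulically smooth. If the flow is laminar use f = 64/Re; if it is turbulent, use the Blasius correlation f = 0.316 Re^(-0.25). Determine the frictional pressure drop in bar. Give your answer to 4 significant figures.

ΔP ≈ 2.304 bar

Reynolds number Re = ρVD/μ = 1071 · 5.698 · 0.03023 / 0.00243 = 7.592e+04.
Re > 4000 → turbulent. Smooth-pipe (Blasius): f = 0.316 Re^(-0.25) = 0.316/(7.592e+04)^0.25 = 0.01904.
Total minor-loss coefficient ΣK = 4·2.5 + 1·1 = 11.
ΔP = [f·L/D + ΣK]·(ρV²/2) = [0.01904·3.579/0.03023 + 11]·(1071·5.698²/2) = [2.254 + 11]·1.739e+04 = 2.304e+05 Pa.
ΔP = 2.304e+05 Pa = 2.304 bar.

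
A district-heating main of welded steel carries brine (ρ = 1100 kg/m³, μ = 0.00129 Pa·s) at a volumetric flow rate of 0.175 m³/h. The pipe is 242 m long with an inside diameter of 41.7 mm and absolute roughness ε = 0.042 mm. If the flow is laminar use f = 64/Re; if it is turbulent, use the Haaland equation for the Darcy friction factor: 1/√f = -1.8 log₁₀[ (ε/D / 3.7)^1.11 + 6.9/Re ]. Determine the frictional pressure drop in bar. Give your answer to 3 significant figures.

ΔP ≈ 0.00204 bar

Q = 0.175 m³/h = 0.175/3600 = 4.861e-05 m³/s.
Cross-sectional area A = πD²/4 = π(0.0417)²/4 = 0.001366 m²; mean velocity V = Q/A = 4.861e-05/0.001366 = 0.03559 m/s.
Reynolds number Re = ρVD/μ = 1100 · 0.03559 · 0.0417 / 0.00129 = 1266.
Re < 2300 → laminar flow, so f = 64/Re = 64/1266 = 0.05057 (the turbulent correlation is not needed).
Darcy-Weisbach: ΔP = f(L/D)(ρV²/2) = 0.05057·(242/0.0417)·(1100·0.03559²/2) = 0.05057·5803·0.6968 = 204.5 Pa.
ΔP = 204.5 Pa = 0.00204 bar.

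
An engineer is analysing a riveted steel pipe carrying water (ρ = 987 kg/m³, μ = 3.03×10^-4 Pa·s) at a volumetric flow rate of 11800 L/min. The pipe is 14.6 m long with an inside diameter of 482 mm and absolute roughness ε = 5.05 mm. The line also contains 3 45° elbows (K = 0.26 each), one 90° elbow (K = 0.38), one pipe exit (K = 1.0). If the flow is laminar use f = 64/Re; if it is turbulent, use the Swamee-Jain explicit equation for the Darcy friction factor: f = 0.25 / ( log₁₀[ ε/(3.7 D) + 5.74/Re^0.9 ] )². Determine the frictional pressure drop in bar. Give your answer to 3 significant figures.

Q = 11800 L/min = 11800/60000 = 0.1967 m³/s.
Cross-sectional area A = πD²/4 = π(0.482)²/4 = 0.1825 m²; mean velocity V = Q/A = 0.1967/0.1825 = 1.078 m/s.
Reynolds number Re = ρVD/μ = 987 · 1.078 · 0.482 / 0.000303 = 1.692e+06.
Re > 4000 → turbulent. Relative roughness ε/D = 0.00505/0.482 = 0.0105. Swamee-Jain: f = 0.25/(log₁₀[0.0105/3.7 + 5.74/1.692e+06^0.9])² = 0.25/(log₁₀[0.00283 + 1.42e-05])² = 0.25/(-2.546)² = 0.03857.
Total minor-loss coefficient ΣK = 3·0.26 + 1·0.38 + 1·1 = 2.16.
ΔP = [f·L/D + ΣK]·(ρV²/2) = [0.03857·14.6/0.482 + 2.16]·(987·1.078²/2) = [1.168 + 2.16]·573.3 = 1908 Pa.
ΔP = 1908 Pa = 0.0191 bar.

ΔP ≈ 0.0191 bar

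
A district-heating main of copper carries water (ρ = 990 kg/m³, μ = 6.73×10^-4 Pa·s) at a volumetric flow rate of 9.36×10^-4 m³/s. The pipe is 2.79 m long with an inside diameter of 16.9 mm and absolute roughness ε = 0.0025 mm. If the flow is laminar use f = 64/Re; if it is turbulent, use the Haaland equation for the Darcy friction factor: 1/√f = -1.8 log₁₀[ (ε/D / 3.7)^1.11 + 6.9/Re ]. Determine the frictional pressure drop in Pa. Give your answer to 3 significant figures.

ΔP ≈ 26100 Pa

Cross-sectional area A = πD²/4 = π(0.0169)²/4 = 0.0002243 m²; mean velocity V = Q/A = 0.000936/0.0002243 = 4.173 m/s.
Reynolds number Re = ρVD/μ = 990 · 4.173 · 0.0169 / 0.000673 = 1.037e+05.
Re > 4000 → turbulent. Relative roughness ε/D = 2.5e-06/0.0169 = 0.000148. Haaland: 1/√f = -1.8 log₁₀[(0.000148/3.7)^1.11 + 6.9/1.037e+05] = -1.8 log₁₀[1.31e-05 + 6.65e-05] = 7.378, so f = 0.01837.
Darcy-Weisbach: ΔP = f(L/D)(ρV²/2) = 0.01837·(2.79/0.0169)·(990·4.173²/2) = 0.01837·165.1·8618 = 2.614e+04 Pa.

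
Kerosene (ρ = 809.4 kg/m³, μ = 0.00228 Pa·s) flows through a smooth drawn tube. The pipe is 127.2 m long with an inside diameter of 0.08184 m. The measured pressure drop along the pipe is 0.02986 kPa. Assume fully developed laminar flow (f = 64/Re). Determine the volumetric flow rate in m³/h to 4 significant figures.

Q ≈ 0.4081 m³/h

For laminar flow, f = 64/Re with Re = ρVD/μ, so Darcy-Weisbach reduces to ΔP = 32μLV/D². Solving for V: V = ΔP·D²/(32μL) = 29.86·(0.08184)²/(32·0.00228·127.2) = 0.02155 m/s.
Check: Re = ρVD/μ = 809.4·0.02155·0.08184/0.00228 = 626.1 < 2300, so the laminar assumption holds.
Q = V·A = 0.02155·(π/4·0.08184²) = 0.0001134 m³/s = 0.4081 m³/h.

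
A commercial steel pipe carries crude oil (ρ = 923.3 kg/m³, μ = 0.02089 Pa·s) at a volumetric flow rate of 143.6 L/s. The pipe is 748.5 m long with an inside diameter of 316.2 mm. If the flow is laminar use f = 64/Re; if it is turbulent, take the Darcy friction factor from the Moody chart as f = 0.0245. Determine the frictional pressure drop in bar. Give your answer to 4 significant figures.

ΔP ≈ 0.8953 bar

Q = 143.6 L/s = 143.6/1000 = 0.1436 m³/s.
Cross-sectional area A = πD²/4 = π(0.3162)²/4 = 0.07853 m²; mean velocity V = Q/A = 0.1436/0.07853 = 1.829 m/s.
Reynolds number Re = ρVD/μ = 923.3 · 1.829 · 0.3162 / 0.0209 = 2.556e+04.
Re > 4000 → turbulent; use the Moody-chart value f = 0.0245.
Darcy-Weisbach: ΔP = f(L/D)(ρV²/2) = 0.0245·(748.5/0.3162)·(923.3·1.829²/2) = 0.0245·2367·1544 = 8.953e+04 Pa.
ΔP = 8.953e+04 Pa = 0.8953 bar.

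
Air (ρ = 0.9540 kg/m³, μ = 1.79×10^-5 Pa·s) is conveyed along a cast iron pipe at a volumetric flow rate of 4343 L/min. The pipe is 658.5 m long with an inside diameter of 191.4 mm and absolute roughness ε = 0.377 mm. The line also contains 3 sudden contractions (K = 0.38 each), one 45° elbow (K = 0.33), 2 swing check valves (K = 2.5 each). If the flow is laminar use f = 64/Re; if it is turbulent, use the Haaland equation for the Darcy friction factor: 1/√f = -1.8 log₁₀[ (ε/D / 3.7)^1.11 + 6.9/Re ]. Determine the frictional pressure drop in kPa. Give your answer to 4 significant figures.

Q = 4343 L/min = 4343/60000 = 0.07238 m³/s.
Cross-sectional area A = πD²/4 = π(0.1914)²/4 = 0.02877 m²; mean velocity V = Q/A = 0.07238/0.02877 = 2.516 m/s.
Reynolds number Re = ρVD/μ = 0.954 · 2.516 · 0.1914 / 1.79e-05 = 2.566e+04.
Re > 4000 → turbulent. Relative roughness ε/D = 0.000377/0.1914 = 0.00197. Haaland: 1/√f = -1.8 log₁₀[(0.00197/3.7)^1.11 + 6.9/2.566e+04] = -1.8 log₁₀[0.000232 + 0.000269] = 5.94, so f = 0.02834.
Total minor-loss coefficient ΣK = 3·0.38 + 1·0.33 + 2·2.5 = 6.47.
ΔP = [f·L/D + ΣK]·(ρV²/2) = [0.02834·658.5/0.1914 + 6.47]·(0.954·2.516²/2) = [97.51 + 6.47]·3.019 = 313.9 Pa.
ΔP = 313.9 Pa = 0.3139 kPa.

ΔP ≈ 0.3139 kPa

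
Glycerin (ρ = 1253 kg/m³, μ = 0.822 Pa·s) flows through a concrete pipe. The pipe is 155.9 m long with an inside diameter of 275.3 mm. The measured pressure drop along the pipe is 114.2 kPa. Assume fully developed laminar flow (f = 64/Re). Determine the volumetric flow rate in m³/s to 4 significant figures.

For laminar flow, f = 64/Re with Re = ρVD/μ, so Darcy-Weisbach reduces to ΔP = 32μLV/D². Solving for V: V = ΔP·D²/(32μL) = 1.142e+05·(0.2753)²/(32·0.822·155.9) = 2.111 m/s.
Check: Re = ρVD/μ = 1253·2.111·0.2753/0.822 = 885.7 < 2300, so the laminar assumption holds.
Q = V·A = 2.111·(π/4·0.2753²) = 0.1256 m³/s = 0.1256 m³/s.

Q ≈ 0.1256 m³/s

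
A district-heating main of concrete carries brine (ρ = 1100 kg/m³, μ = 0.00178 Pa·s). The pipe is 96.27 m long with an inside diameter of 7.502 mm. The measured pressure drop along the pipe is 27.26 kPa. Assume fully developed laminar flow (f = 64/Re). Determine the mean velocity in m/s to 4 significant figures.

V ≈ 0.2798 m/s

For laminar flow, f = 64/Re with Re = ρVD/μ, so Darcy-Weisbach reduces to ΔP = 32μLV/D². Solving for V: V = ΔP·D²/(32μL) = 2.726e+04·(0.007502)²/(32·0.00178·96.27) = 0.2798 m/s.
Check: Re = ρVD/μ = 1100·0.2798·0.007502/0.00178 = 1297 < 2300, so the laminar assumption holds.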